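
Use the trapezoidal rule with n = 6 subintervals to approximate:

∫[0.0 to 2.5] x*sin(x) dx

f(x) = x*sin(x)
a = 0.0, b = 2.5, n = 6
h = (b - a)/n = 0.416667

Trapezoidal rule: (h/2)[f(x₀) + 2f(x₁) + 2f(x₂) + ... + f(xₙ)]

x_0 = 0.0000, f(x_0) = 0.000000, coefficient = 1
x_1 = 0.4167, f(x_1) = 0.168631, coefficient = 2
x_2 = 0.8333, f(x_2) = 0.616814, coefficient = 2
x_3 = 1.2500, f(x_3) = 1.186231, coefficient = 2
x_4 = 1.6667, f(x_4) = 1.659013, coefficient = 2
x_5 = 2.0833, f(x_5) = 1.815632, coefficient = 2
x_6 = 2.5000, f(x_6) = 1.496180, coefficient = 1

I ≈ (0.416667/2) × 12.388822 = 2.581005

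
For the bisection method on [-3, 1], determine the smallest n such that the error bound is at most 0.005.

We need (b-a)/2^n ≤ 0.005
(1 - (-3))/2^n ≤ 0.005
4/2^n ≤ 0.005
2^n ≥ 800
n ≥ log₂(800) = 9.64
n ≥ 10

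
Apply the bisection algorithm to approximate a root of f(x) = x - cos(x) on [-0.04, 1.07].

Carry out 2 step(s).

f(x) = x - cos(x)
Initial interval: [-0.04, 1.07]

Iteration 1:
  c_1 = (-0.040000 + 1.070000)/2 = 0.515000
  f(c_1) = f(0.515000) = -0.355293
  f(a) × f(c) ≥ 0, new interval: [0.515000, 1.070000]
Iteration 2:
  c_2 = (0.515000 + 1.070000)/2 = 0.792500
  f(c_2) = f(0.792500) = 0.090433
  f(a) × f(c) < 0, new interval: [0.515000, 0.792500]

After 2 iteration(s), the approximation is c_2 = 0.792500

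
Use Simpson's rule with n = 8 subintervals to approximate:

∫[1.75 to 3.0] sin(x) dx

f(x) = sin(x)
a = 1.75, b = 3.0, n = 8
h = (b - a)/n = 0.156250

Simpson's rule: (h/3)[f(x₀) + 4f(x₁) + 2f(x₂) + ... + f(xₙ)]

x_0 = 1.7500, f(x_0) = 0.983986, coefficient = 1
x_1 = 1.9062, f(x_1) = 0.944261, coefficient = 4
x_2 = 2.0625, f(x_2) = 0.881530, coefficient = 2
x_3 = 2.2188, f(x_3) = 0.797321, coefficient = 4
x_4 = 2.3750, f(x_4) = 0.693685, coefficient = 2
x_5 = 2.5312, f(x_5) = 0.573148, coefficient = 4
x_6 = 2.6875, f(x_6) = 0.438647, coefficient = 2
x_7 = 2.8438, f(x_7) = 0.293459, coefficient = 4
x_8 = 3.0000, f(x_8) = 0.141120, coefficient = 1

I ≈ (0.156250/3) × 15.585583 = 0.811749
Exact value: 0.811746
Error: 0.000003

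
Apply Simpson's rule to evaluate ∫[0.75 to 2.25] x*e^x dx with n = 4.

f(x) = x*e^x
a = 0.75, b = 2.25, n = 4
h = (b - a)/n = 0.375000

Simpson's rule: (h/3)[f(x₀) + 4f(x₁) + 2f(x₂) + ... + f(xₙ)]

x_0 = 0.7500, f(x_0) = 1.587750, coefficient = 1
x_1 = 1.1250, f(x_1) = 3.465244, coefficient = 4
x_2 = 1.5000, f(x_2) = 6.722534, coefficient = 2
x_3 = 1.8750, f(x_3) = 12.226536, coefficient = 4
x_4 = 2.2500, f(x_4) = 21.347406, coefficient = 1

I ≈ (0.375000/3) × 99.147342 = 12.393418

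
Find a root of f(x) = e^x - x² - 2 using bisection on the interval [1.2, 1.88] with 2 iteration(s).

f(x) = e^x - x² - 2
Initial interval: [1.2, 1.88]

Iteration 1:
  c_1 = (1.200000 + 1.880000)/2 = 1.540000
  f(c_1) = f(1.540000) = 0.292990
  f(a) × f(c) < 0, new interval: [1.200000, 1.540000]
Iteration 2:
  c_2 = (1.200000 + 1.540000)/2 = 1.370000
  f(c_2) = f(1.370000) = 0.058451
  f(a) × f(c) < 0, new interval: [1.200000, 1.370000]

After 2 iteration(s), the approximation is c_2 = 1.370000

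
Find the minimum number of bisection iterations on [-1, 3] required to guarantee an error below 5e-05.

We need (b-a)/2^n ≤ 5e-05
(3 - (-1))/2^n ≤ 5e-05
4/2^n ≤ 5e-05
2^n ≥ 80000
n ≥ log₂(80000) = 16.29
n ≥ 17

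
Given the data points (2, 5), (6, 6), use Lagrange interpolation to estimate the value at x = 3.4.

Lagrange interpolation formula:
P(x) = Σ yᵢ × Lᵢ(x)
where Lᵢ(x) = Π_{j≠i} (x - xⱼ)/(xᵢ - xⱼ)

L_0(3.4) = (3.4 - 6)/(2 - 6) = 0.650000
L_1(3.4) = (3.4 - 2)/(6 - 2) = 0.350000

P(3.4) = 5×L_0(3.4) + 6×L_1(3.4)
P(3.4) = 5.350000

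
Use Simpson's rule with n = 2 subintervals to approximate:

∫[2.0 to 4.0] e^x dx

f(x) = e^x
a = 2.0, b = 4.0, n = 2
h = (b - a)/n = 1.000000

Simpson's rule: (h/3)[f(x₀) + 4f(x₁) + 2f(x₂) + ... + f(xₙ)]

x_0 = 2.0000, f(x_0) = 7.389056, coefficient = 1
x_1 = 3.0000, f(x_1) = 20.085537, coefficient = 4
x_2 = 4.0000, f(x_2) = 54.598150, coefficient = 1

I ≈ (1.000000/3) × 142.329354 = 47.443118
Exact value: 47.209094
Error: 0.234024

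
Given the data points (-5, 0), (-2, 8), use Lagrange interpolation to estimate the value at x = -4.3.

Lagrange interpolation formula:
P(x) = Σ yᵢ × Lᵢ(x)
where Lᵢ(x) = Π_{j≠i} (x - xⱼ)/(xᵢ - xⱼ)

L_0(-4.3) = (-4.3 - (-2))/(-5 - (-2)) = 0.766667
L_1(-4.3) = (-4.3 - (-5))/(-2 - (-5)) = 0.233333

P(-4.3) = 0×L_0(-4.3) + 8×L_1(-4.3)
P(-4.3) = 1.866667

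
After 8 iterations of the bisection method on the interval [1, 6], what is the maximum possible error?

Bisection error bound: |error| ≤ (b-a)/2^n
|error| ≤ (6 - 1)/2^8 = 5/2^8
|error| ≤ 0.0195312500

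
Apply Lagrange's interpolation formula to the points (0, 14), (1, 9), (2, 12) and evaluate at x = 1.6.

Lagrange interpolation formula:
P(x) = Σ yᵢ × Lᵢ(x)
where Lᵢ(x) = Π_{j≠i} (x - xⱼ)/(xᵢ - xⱼ)

L_0(1.6) = (1.6 - 1)/(0 - 1) × (1.6 - 2)/(0 - 2) = -0.120000
L_1(1.6) = (1.6 - 0)/(1 - 0) × (1.6 - 2)/(1 - 2) = 0.640000
L_2(1.6) = (1.6 - 0)/(2 - 0) × (1.6 - 1)/(2 - 1) = 0.480000

P(1.6) = 14×L_0(1.6) + 9×L_1(1.6) + 12×L_2(1.6)
P(1.6) = 9.840000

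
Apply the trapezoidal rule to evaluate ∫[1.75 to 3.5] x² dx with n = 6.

f(x) = x²
a = 1.75, b = 3.5, n = 6
h = (b - a)/n = 0.291667

Trapezoidal rule: (h/2)[f(x₀) + 2f(x₁) + 2f(x₂) + ... + f(xₙ)]

x_0 = 1.7500, f(x_0) = 3.062500, coefficient = 1
x_1 = 2.0417, f(x_1) = 4.168403, coefficient = 2
x_2 = 2.3333, f(x_2) = 5.444444, coefficient = 2
x_3 = 2.6250, f(x_3) = 6.890625, coefficient = 2
x_4 = 2.9167, f(x_4) = 8.506944, coefficient = 2
x_5 = 3.2083, f(x_5) = 10.293403, coefficient = 2
x_6 = 3.5000, f(x_6) = 12.250000, coefficient = 1

I ≈ (0.291667/2) × 85.920139 = 12.530020
Exact value: 12.505208
Error: 0.024812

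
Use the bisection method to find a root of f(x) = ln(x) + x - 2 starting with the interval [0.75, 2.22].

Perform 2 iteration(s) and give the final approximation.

f(x) = ln(x) + x - 2
Initial interval: [0.75, 2.22]

Iteration 1:
  c_1 = (0.750000 + 2.220000)/2 = 1.485000
  f(c_1) = f(1.485000) = -0.119585
  f(a) × f(c) ≥ 0, new interval: [1.485000, 2.220000]
Iteration 2:
  c_2 = (1.485000 + 2.220000)/2 = 1.852500
  f(c_2) = f(1.852500) = 0.469036
  f(a) × f(c) < 0, new interval: [1.485000, 1.852500]

After 2 iteration(s), the approximation is c_2 = 1.852500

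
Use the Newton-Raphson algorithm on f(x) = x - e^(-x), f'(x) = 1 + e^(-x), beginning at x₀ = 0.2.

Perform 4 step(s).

f(x) = x - e^(-x)
f'(x) = 1 + e^(-x)
x₀ = 0.2

Newton-Raphson formula: x_{n+1} = x_n - f(x_n)/f'(x_n)

Iteration 1:
  f(0.200000) = -0.618731
  f'(0.200000) = 1.818731
  x_1 = 0.200000 - (-0.618731)/1.818731 = 0.540199
Iteration 2:
  f(0.540199) = -0.042433
  f'(0.540199) = 1.582632
  x_2 = 0.540199 - (-0.042433)/1.582632 = 0.567011
Iteration 3:
  f(0.567011) = -0.000208
  f'(0.567011) = 1.567218
  x_3 = 0.567011 - (-0.000208)/1.567218 = 0.567143
Iteration 4:
  f(0.567143) = 0.000000
  f'(0.567143) = 1.567143
  x_4 = 0.567143 - 0.000000/1.567143 = 0.567143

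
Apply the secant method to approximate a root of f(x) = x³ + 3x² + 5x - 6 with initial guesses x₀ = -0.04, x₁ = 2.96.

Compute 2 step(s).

f(x) = x³ + 3x² + 5x - 6
x₀ = -0.04, x₁ = 2.96

Secant formula: x_{n+1} = x_n - f(x_n)(x_n - x_{n-1})/(f(x_n) - f(x_{n-1}))

Iteration 1:
  f(-0.040000) = -6.195264
  f(2.960000) = 61.019136
  x_2 = 2.960000 - 61.019136×(2.960000 - (-0.040000))/(61.019136 - (-6.195264))
       = 0.236515
Iteration 2:
  f(2.960000) = 61.019136
  f(0.236515) = -4.636376
  x_3 = 0.236515 - (-4.636376)×(0.236515 - 2.960000)/(-4.636376 - 61.019136)
       = 0.428839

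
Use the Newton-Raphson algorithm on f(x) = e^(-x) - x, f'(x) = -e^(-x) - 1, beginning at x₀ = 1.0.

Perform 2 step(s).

f(x) = e^(-x) - x
f'(x) = -e^(-x) - 1
x₀ = 1.0

Newton-Raphson formula: x_{n+1} = x_n - f(x_n)/f'(x_n)

Iteration 1:
  f(1.000000) = -0.632121
  f'(1.000000) = -1.367879
  x_1 = 1.000000 - (-0.632121)/(-1.367879) = 0.537883
Iteration 2:
  f(0.537883) = 0.046100
  f'(0.537883) = -1.583983
  x_2 = 0.537883 - 0.046100/(-1.583983) = 0.566987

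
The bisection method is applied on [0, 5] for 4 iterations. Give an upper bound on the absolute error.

Bisection error bound: |error| ≤ (b-a)/2^n
|error| ≤ (5 - 0)/2^4 = 5/2^4
|error| ≤ 0.3125000000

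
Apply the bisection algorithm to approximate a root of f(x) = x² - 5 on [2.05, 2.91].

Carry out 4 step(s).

f(x) = x² - 5
Initial interval: [2.05, 2.91]

Iteration 1:
  c_1 = (2.050000 + 2.910000)/2 = 2.480000
  f(c_1) = f(2.480000) = 1.150400
  f(a) × f(c) < 0, new interval: [2.050000, 2.480000]
Iteration 2:
  c_2 = (2.050000 + 2.480000)/2 = 2.265000
  f(c_2) = f(2.265000) = 0.130225
  f(a) × f(c) < 0, new interval: [2.050000, 2.265000]
Iteration 3:
  c_3 = (2.050000 + 2.265000)/2 = 2.157500
  f(c_3) = f(2.157500) = -0.345194
  f(a) × f(c) ≥ 0, new interval: [2.157500, 2.265000]
Iteration 4:
  c_4 = (2.157500 + 2.265000)/2 = 2.211250
  f(c_4) = f(2.211250) = -0.110373
  f(a) × f(c) ≥ 0, new interval: [2.211250, 2.265000]

After 4 iteration(s), the approximation is c_4 = 2.211250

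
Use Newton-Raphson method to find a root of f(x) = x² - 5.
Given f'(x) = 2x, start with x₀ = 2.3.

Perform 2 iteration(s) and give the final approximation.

f(x) = x² - 5
f'(x) = 2x
x₀ = 2.3

Newton-Raphson formula: x_{n+1} = x_n - f(x_n)/f'(x_n)

Iteration 1:
  f(2.300000) = 0.290000
  f'(2.300000) = 4.600000
  x_1 = 2.300000 - 0.290000/4.600000 = 2.236957
Iteration 2:
  f(2.236957) = 0.003974
  f'(2.236957) = 4.473913
  x_2 = 2.236957 - 0.003974/4.473913 = 2.236068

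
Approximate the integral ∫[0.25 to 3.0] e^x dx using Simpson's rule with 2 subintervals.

f(x) = e^x
a = 0.25, b = 3.0, n = 2
h = (b - a)/n = 1.375000

Simpson's rule: (h/3)[f(x₀) + 4f(x₁) + 2f(x₂) + ... + f(xₙ)]

x_0 = 0.2500, f(x_0) = 1.284025, coefficient = 1
x_1 = 1.6250, f(x_1) = 5.078419, coefficient = 4
x_2 = 3.0000, f(x_2) = 20.085537, coefficient = 1

I ≈ (1.375000/3) × 41.683238 = 19.104818
Exact value: 18.801512
Error: 0.303306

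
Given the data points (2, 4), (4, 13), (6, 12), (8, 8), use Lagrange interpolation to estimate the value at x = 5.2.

Lagrange interpolation formula:
P(x) = Σ yᵢ × Lᵢ(x)
where Lᵢ(x) = Π_{j≠i} (x - xⱼ)/(xᵢ - xⱼ)

L_0(5.2) = (5.2 - 4)/(2 - 4) × (5.2 - 6)/(2 - 6) × (5.2 - 8)/(2 - 8) = -0.056000
L_1(5.2) = (5.2 - 2)/(4 - 2) × (5.2 - 6)/(4 - 6) × (5.2 - 8)/(4 - 8) = 0.448000
L_2(5.2) = (5.2 - 2)/(6 - 2) × (5.2 - 4)/(6 - 4) × (5.2 - 8)/(6 - 8) = 0.672000
L_3(5.2) = (5.2 - 2)/(8 - 2) × (5.2 - 4)/(8 - 4) × (5.2 - 6)/(8 - 6) = -0.064000

P(5.2) = 4×L_0(5.2) + 13×L_1(5.2) + 12×L_2(5.2) + 8×L_3(5.2)
P(5.2) = 13.152000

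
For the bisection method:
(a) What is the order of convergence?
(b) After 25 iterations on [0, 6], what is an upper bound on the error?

(a) Bisection has linear (order 1) convergence; the error is halved each step.

(b) Error bound = (b-a)/2^n = (6 - 0)/2^{25}
    = 6/2^{25}

(a) 1 (linear); (b) error ≤ 1.79e-07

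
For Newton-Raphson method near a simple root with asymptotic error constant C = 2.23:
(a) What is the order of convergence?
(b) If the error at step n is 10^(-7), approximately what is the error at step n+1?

(a) Newton-Raphson has quadratic (order 2) convergence near simple roots.
    This means |e_{n+1}| ≈ C|e_n|².

(b) With |e_n| = 10^(-7) and C = 2.23:
    |e_{n+1}| ≈ 2.23 × (10^(-7))² = 2.23 × 10^(-14)

(a) 2 (quadratic); (b) |e_{n+1}| ≈ 2.230e-14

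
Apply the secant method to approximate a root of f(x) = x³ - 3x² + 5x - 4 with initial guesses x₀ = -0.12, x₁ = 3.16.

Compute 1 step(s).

f(x) = x³ - 3x² + 5x - 4
x₀ = -0.12, x₁ = 3.16

Secant formula: x_{n+1} = x_n - f(x_n)(x_n - x_{n-1})/(f(x_n) - f(x_{n-1}))

Iteration 1:
  f(-0.120000) = -4.644928
  f(3.160000) = 13.397696
  x_2 = 3.160000 - 13.397696×(3.160000 - (-0.120000))/(13.397696 - (-4.644928))
       = 0.724410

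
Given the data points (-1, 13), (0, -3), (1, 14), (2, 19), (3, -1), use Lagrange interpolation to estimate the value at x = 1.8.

Lagrange interpolation formula:
P(x) = Σ yᵢ × Lᵢ(x)
where Lᵢ(x) = Π_{j≠i} (x - xⱼ)/(xᵢ - xⱼ)

L_0(1.8) = (1.8 - 0)/(-1 - 0) × (1.8 - 1)/(-1 - 1) × (1.8 - 2)/(-1 - 2) × (1.8 - 3)/(-1 - 3) = 0.014400
L_1(1.8) = (1.8 - (-1))/(0 - (-1)) × (1.8 - 1)/(0 - 1) × (1.8 - 2)/(0 - 2) × (1.8 - 3)/(0 - 3) = -0.089600
L_2(1.8) = (1.8 - (-1))/(1 - (-1)) × (1.8 - 0)/(1 - 0) × (1.8 - 2)/(1 - 2) × (1.8 - 3)/(1 - 3) = 0.302400
L_3(1.8) = (1.8 - (-1))/(2 - (-1)) × (1.8 - 0)/(2 - 0) × (1.8 - 1)/(2 - 1) × (1.8 - 3)/(2 - 3) = 0.806400
L_4(1.8) = (1.8 - (-1))/(3 - (-1)) × (1.8 - 0)/(3 - 0) × (1.8 - 1)/(3 - 1) × (1.8 - 2)/(3 - 2) = -0.033600

P(1.8) = 13×L_0(1.8) + (-3)×L_1(1.8) + 14×L_2(1.8) + 19×L_3(1.8) + (-1)×L_4(1.8)
P(1.8) = 20.044800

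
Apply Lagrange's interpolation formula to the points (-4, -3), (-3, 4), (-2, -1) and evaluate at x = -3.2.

Lagrange interpolation formula:
P(x) = Σ yᵢ × Lᵢ(x)
where Lᵢ(x) = Π_{j≠i} (x - xⱼ)/(xᵢ - xⱼ)

L_0(-3.2) = (-3.2 - (-3))/(-4 - (-3)) × (-3.2 - (-2))/(-4 - (-2)) = 0.120000
L_1(-3.2) = (-3.2 - (-4))/(-3 - (-4)) × (-3.2 - (-2))/(-3 - (-2)) = 0.960000
L_2(-3.2) = (-3.2 - (-4))/(-2 - (-4)) × (-3.2 - (-3))/(-2 - (-3)) = -0.080000

P(-3.2) = (-3)×L_0(-3.2) + 4×L_1(-3.2) + (-1)×L_2(-3.2)
P(-3.2) = 3.560000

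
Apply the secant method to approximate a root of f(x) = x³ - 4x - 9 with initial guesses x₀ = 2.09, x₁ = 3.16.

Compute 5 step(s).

f(x) = x³ - 4x - 9
x₀ = 2.09, x₁ = 3.16

Secant formula: x_{n+1} = x_n - f(x_n)(x_n - x_{n-1})/(f(x_n) - f(x_{n-1}))

Iteration 1:
  f(2.090000) = -8.230671
  f(3.160000) = 9.914496
  x_2 = 3.160000 - 9.914496×(3.160000 - 2.090000)/(9.914496 - (-8.230671))
       = 2.575353
Iteration 2:
  f(3.160000) = 9.914496
  f(2.575353) = -2.220524
  x_3 = 2.575353 - (-2.220524)×(2.575353 - 3.160000)/(-2.220524 - 9.914496)
       = 2.682335
Iteration 3:
  f(2.575353) = -2.220524
  f(2.682335) = -0.430155
  x_4 = 2.682335 - (-0.430155)×(2.682335 - 2.575353)/(-0.430155 - (-2.220524))
       = 2.708038
Iteration 4:
  f(2.682335) = -0.430155
  f(2.708038) = 0.027167
  x_5 = 2.708038 - 0.027167×(2.708038 - 2.682335)/(0.027167 - (-0.430155))
       = 2.706511
Iteration 5:
  f(2.708038) = 0.027167
  f(2.706511) = -0.000299
  x_6 = 2.706511 - (-0.000299)×(2.706511 - 2.708038)/(-0.000299 - 0.027167)
       = 2.706528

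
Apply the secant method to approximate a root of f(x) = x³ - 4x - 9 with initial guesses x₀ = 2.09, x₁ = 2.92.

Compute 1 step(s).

f(x) = x³ - 4x - 9
x₀ = 2.09, x₁ = 2.92

Secant formula: x_{n+1} = x_n - f(x_n)(x_n - x_{n-1})/(f(x_n) - f(x_{n-1}))

Iteration 1:
  f(2.090000) = -8.230671
  f(2.920000) = 4.217088
  x_2 = 2.920000 - 4.217088×(2.920000 - 2.090000)/(4.217088 - (-8.230671))
       = 2.638810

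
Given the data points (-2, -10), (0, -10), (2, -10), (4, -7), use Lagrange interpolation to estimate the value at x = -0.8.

Lagrange interpolation formula:
P(x) = Σ yᵢ × Lᵢ(x)
where Lᵢ(x) = Π_{j≠i} (x - xⱼ)/(xᵢ - xⱼ)

L_0(-0.8) = (-0.8 - 0)/(-2 - 0) × (-0.8 - 2)/(-2 - 2) × (-0.8 - 4)/(-2 - 4) = 0.224000
L_1(-0.8) = (-0.8 - (-2))/(0 - (-2)) × (-0.8 - 2)/(0 - 2) × (-0.8 - 4)/(0 - 4) = 1.008000
L_2(-0.8) = (-0.8 - (-2))/(2 - (-2)) × (-0.8 - 0)/(2 - 0) × (-0.8 - 4)/(2 - 4) = -0.288000
L_3(-0.8) = (-0.8 - (-2))/(4 - (-2)) × (-0.8 - 0)/(4 - 0) × (-0.8 - 2)/(4 - 2) = 0.056000

P(-0.8) = (-10)×L_0(-0.8) + (-10)×L_1(-0.8) + (-10)×L_2(-0.8) + (-7)×L_3(-0.8)
P(-0.8) = -9.832000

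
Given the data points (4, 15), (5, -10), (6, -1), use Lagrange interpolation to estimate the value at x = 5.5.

Lagrange interpolation formula:
P(x) = Σ yᵢ × Lᵢ(x)
where Lᵢ(x) = Π_{j≠i} (x - xⱼ)/(xᵢ - xⱼ)

L_0(5.5) = (5.5 - 5)/(4 - 5) × (5.5 - 6)/(4 - 6) = -0.125000
L_1(5.5) = (5.5 - 4)/(5 - 4) × (5.5 - 6)/(5 - 6) = 0.750000
L_2(5.5) = (5.5 - 4)/(6 - 4) × (5.5 - 5)/(6 - 5) = 0.375000

P(5.5) = 15×L_0(5.5) + (-10)×L_1(5.5) + (-1)×L_2(5.5)
P(5.5) = -9.750000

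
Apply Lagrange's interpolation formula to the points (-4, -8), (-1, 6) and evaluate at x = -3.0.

Lagrange interpolation formula:
P(x) = Σ yᵢ × Lᵢ(x)
where Lᵢ(x) = Π_{j≠i} (x - xⱼ)/(xᵢ - xⱼ)

L_0(-3.0) = (-3.0 - (-1))/(-4 - (-1)) = 0.666667
L_1(-3.0) = (-3.0 - (-4))/(-1 - (-4)) = 0.333333

P(-3.0) = (-8)×L_0(-3.0) + 6×L_1(-3.0)
P(-3.0) = -3.333333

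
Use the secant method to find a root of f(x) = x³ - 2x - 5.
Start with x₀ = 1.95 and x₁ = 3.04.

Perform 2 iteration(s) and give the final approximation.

f(x) = x³ - 2x - 5
x₀ = 1.95, x₁ = 3.04

Secant formula: x_{n+1} = x_n - f(x_n)(x_n - x_{n-1})/(f(x_n) - f(x_{n-1}))

Iteration 1:
  f(1.950000) = -1.485125
  f(3.040000) = 17.014464
  x_2 = 3.040000 - 17.014464×(3.040000 - 1.950000)/(17.014464 - (-1.485125))
       = 2.037504
Iteration 2:
  f(3.040000) = 17.014464
  f(2.037504) = -0.616469
  x_3 = 2.037504 - (-0.616469)×(2.037504 - 3.040000)/(-0.616469 - 17.014464)
       = 2.072556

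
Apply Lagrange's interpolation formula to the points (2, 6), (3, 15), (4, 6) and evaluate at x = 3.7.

Lagrange interpolation formula:
P(x) = Σ yᵢ × Lᵢ(x)
where Lᵢ(x) = Π_{j≠i} (x - xⱼ)/(xᵢ - xⱼ)

L_0(3.7) = (3.7 - 3)/(2 - 3) × (3.7 - 4)/(2 - 4) = -0.105000
L_1(3.7) = (3.7 - 2)/(3 - 2) × (3.7 - 4)/(3 - 4) = 0.510000
L_2(3.7) = (3.7 - 2)/(4 - 2) × (3.7 - 3)/(4 - 3) = 0.595000

P(3.7) = 6×L_0(3.7) + 15×L_1(3.7) + 6×L_2(3.7)
P(3.7) = 10.590000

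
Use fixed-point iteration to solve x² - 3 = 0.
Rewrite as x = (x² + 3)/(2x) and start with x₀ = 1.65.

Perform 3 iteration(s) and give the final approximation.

Equation: x² - 3 = 0
Fixed-point form: x = (x² + 3)/(2x)
x₀ = 1.65

x_1 = g(1.650000) = 1.734091
x_2 = g(1.734091) = 1.732052
x_3 = g(1.732052) = 1.732051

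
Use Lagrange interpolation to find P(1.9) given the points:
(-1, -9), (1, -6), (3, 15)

Lagrange interpolation formula:
P(x) = Σ yᵢ × Lᵢ(x)
where Lᵢ(x) = Π_{j≠i} (x - xⱼ)/(xᵢ - xⱼ)

L_0(1.9) = (1.9 - 1)/(-1 - 1) × (1.9 - 3)/(-1 - 3) = -0.123750
L_1(1.9) = (1.9 - (-1))/(1 - (-1)) × (1.9 - 3)/(1 - 3) = 0.797500
L_2(1.9) = (1.9 - (-1))/(3 - (-1)) × (1.9 - 1)/(3 - 1) = 0.326250

P(1.9) = (-9)×L_0(1.9) + (-6)×L_1(1.9) + 15×L_2(1.9)
P(1.9) = 1.222500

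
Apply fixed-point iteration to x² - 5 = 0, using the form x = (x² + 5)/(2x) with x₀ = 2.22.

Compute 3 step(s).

Equation: x² - 5 = 0
Fixed-point form: x = (x² + 5)/(2x)
x₀ = 2.22

x_1 = g(2.220000) = 2.236126
x_2 = g(2.236126) = 2.236068
x_3 = g(2.236068) = 2.236068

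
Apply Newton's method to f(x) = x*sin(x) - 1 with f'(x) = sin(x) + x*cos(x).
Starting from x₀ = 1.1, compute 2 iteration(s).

f(x) = x*sin(x) - 1
f'(x) = sin(x) + x*cos(x)
x₀ = 1.1

Newton-Raphson formula: x_{n+1} = x_n - f(x_n)/f'(x_n)

Iteration 1:
  f(1.100000) = -0.019672
  f'(1.100000) = 1.390163
  x_1 = 1.100000 - (-0.019672)/1.390163 = 1.114151
Iteration 2:
  f(1.114151) = -0.000009
  f'(1.114151) = 1.388810
  x_2 = 1.114151 - (-0.000009)/1.388810 = 1.114157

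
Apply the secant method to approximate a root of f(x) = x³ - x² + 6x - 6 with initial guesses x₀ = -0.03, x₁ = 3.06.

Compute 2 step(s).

f(x) = x³ - x² + 6x - 6
x₀ = -0.03, x₁ = 3.06

Secant formula: x_{n+1} = x_n - f(x_n)(x_n - x_{n-1})/(f(x_n) - f(x_{n-1}))

Iteration 1:
  f(-0.030000) = -6.180927
  f(3.060000) = 31.649016
  x_2 = 3.060000 - 31.649016×(3.060000 - (-0.030000))/(31.649016 - (-6.180927))
       = 0.474866
Iteration 2:
  f(3.060000) = 31.649016
  f(0.474866) = -3.269219
  x_3 = 0.474866 - (-3.269219)×(0.474866 - 3.060000)/(-3.269219 - 31.649016)
       = 0.716899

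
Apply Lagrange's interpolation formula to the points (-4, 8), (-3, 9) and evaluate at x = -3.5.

Lagrange interpolation formula:
P(x) = Σ yᵢ × Lᵢ(x)
where Lᵢ(x) = Π_{j≠i} (x - xⱼ)/(xᵢ - xⱼ)

L_0(-3.5) = (-3.5 - (-3))/(-4 - (-3)) = 0.500000
L_1(-3.5) = (-3.5 - (-4))/(-3 - (-4)) = 0.500000

P(-3.5) = 8×L_0(-3.5) + 9×L_1(-3.5)
P(-3.5) = 8.500000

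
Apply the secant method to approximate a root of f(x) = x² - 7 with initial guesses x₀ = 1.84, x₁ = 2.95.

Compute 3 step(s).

f(x) = x² - 7
x₀ = 1.84, x₁ = 2.95

Secant formula: x_{n+1} = x_n - f(x_n)(x_n - x_{n-1})/(f(x_n) - f(x_{n-1}))

Iteration 1:
  f(1.840000) = -3.614400
  f(2.950000) = 1.702500
  x_2 = 2.950000 - 1.702500×(2.950000 - 1.840000)/(1.702500 - (-3.614400))
       = 2.594572
Iteration 2:
  f(2.950000) = 1.702500
  f(2.594572) = -0.268196
  x_3 = 2.594572 - (-0.268196)×(2.594572 - 2.950000)/(-0.268196 - 1.702500)
       = 2.642943
Iteration 3:
  f(2.594572) = -0.268196
  f(2.642943) = -0.014853
  x_4 = 2.642943 - (-0.014853)×(2.642943 - 2.594572)/(-0.014853 - (-0.268196))
       = 2.645779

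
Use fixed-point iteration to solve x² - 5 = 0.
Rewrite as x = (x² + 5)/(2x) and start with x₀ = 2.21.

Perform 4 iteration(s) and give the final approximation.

Equation: x² - 5 = 0
Fixed-point form: x = (x² + 5)/(2x)
x₀ = 2.21

x_1 = g(2.210000) = 2.236222
x_2 = g(2.236222) = 2.236068
x_3 = g(2.236068) = 2.236068
x_4 = g(2.236068) = 2.236068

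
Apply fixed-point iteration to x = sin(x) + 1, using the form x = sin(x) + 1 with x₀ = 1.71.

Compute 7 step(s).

Equation: x = sin(x) + 1
Fixed-point form: x = sin(x) + 1
x₀ = 1.71

x_1 = g(1.710000) = 1.990327
x_2 = g(1.990327) = 1.913280
x_3 = g(1.913280) = 1.941923
x_4 = g(1.941923) = 1.931919
x_5 = g(1.931919) = 1.935501
x_6 = g(1.935501) = 1.934229
x_7 = g(1.934229) = 1.934682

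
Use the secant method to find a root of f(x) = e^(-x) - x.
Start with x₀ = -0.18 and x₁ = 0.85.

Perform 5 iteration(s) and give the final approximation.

f(x) = e^(-x) - x
x₀ = -0.18, x₁ = 0.85

Secant formula: x_{n+1} = x_n - f(x_n)(x_n - x_{n-1})/(f(x_n) - f(x_{n-1}))

Iteration 1:
  f(-0.180000) = 1.377217
  f(0.850000) = -0.422585
  x_2 = 0.850000 - (-0.422585)×(0.850000 - (-0.180000))/(-0.422585 - 1.377217)
       = 0.608161
Iteration 2:
  f(0.850000) = -0.422585
  f(0.608161) = -0.063810
  x_3 = 0.608161 - (-0.063810)×(0.608161 - 0.850000)/(-0.063810 - (-0.422585))
       = 0.565149
Iteration 3:
  f(0.608161) = -0.063810
  f(0.565149) = 0.003127
  x_4 = 0.565149 - 0.003127×(0.565149 - 0.608161)/(0.003127 - (-0.063810))
       = 0.567158
Iteration 4:
  f(0.565149) = 0.003127
  f(0.567158) = -0.000023
  x_5 = 0.567158 - (-0.000023)×(0.567158 - 0.565149)/(-0.000023 - 0.003127)
       = 0.567143
Iteration 5:
  f(0.567158) = -0.000023
  f(0.567143) = 0.000000
  x_6 = 0.567143 - 0.000000×(0.567143 - 0.567158)/(0.000000 - (-0.000023))
       = 0.567143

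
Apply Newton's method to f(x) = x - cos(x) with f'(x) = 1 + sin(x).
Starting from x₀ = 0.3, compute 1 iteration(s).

f(x) = x - cos(x)
f'(x) = 1 + sin(x)
x₀ = 0.3

Newton-Raphson formula: x_{n+1} = x_n - f(x_n)/f'(x_n)

Iteration 1:
  f(0.300000) = -0.655336
  f'(0.300000) = 1.295520
  x_1 = 0.300000 - (-0.655336)/1.295520 = 0.805848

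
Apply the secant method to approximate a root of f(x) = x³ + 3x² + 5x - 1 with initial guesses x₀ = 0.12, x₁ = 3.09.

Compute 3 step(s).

f(x) = x³ + 3x² + 5x - 1
x₀ = 0.12, x₁ = 3.09

Secant formula: x_{n+1} = x_n - f(x_n)(x_n - x_{n-1})/(f(x_n) - f(x_{n-1}))

Iteration 1:
  f(0.120000) = -0.355072
  f(3.090000) = 72.597929
  x_2 = 3.090000 - 72.597929×(3.090000 - 0.120000)/(72.597929 - (-0.355072))
       = 0.134455
Iteration 2:
  f(3.090000) = 72.597929
  f(0.134455) = -0.271058
  x_3 = 0.134455 - (-0.271058)×(0.134455 - 3.090000)/(-0.271058 - 72.597929)
       = 0.145449
Iteration 3:
  f(0.134455) = -0.271058
  f(0.145449) = -0.206209
  x_4 = 0.145449 - (-0.206209)×(0.145449 - 0.134455)/(-0.206209 - (-0.271058))
       = 0.180409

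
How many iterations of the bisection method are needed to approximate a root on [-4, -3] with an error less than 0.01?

We need (b-a)/2^n ≤ 0.01
(-3 - (-4))/2^n ≤ 0.01
1/2^n ≤ 0.01
2^n ≥ 100
n ≥ log₂(100) = 6.64
n ≥ 7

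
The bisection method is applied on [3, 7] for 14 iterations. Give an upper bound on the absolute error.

Bisection error bound: |error| ≤ (b-a)/2^n
|error| ≤ (7 - 3)/2^14 = 4/2^14
|error| ≤ 0.0002441406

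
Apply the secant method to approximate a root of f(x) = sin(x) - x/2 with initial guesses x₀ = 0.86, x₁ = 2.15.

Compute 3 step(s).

f(x) = sin(x) - x/2
x₀ = 0.86, x₁ = 2.15

Secant formula: x_{n+1} = x_n - f(x_n)(x_n - x_{n-1})/(f(x_n) - f(x_{n-1}))

Iteration 1:
  f(0.860000) = 0.327843
  f(2.150000) = -0.238101
  x_2 = 2.150000 - (-0.238101)×(2.150000 - 0.860000)/(-0.238101 - 0.327843)
       = 1.607277
Iteration 2:
  f(2.150000) = -0.238101
  f(1.607277) = 0.195696
  x_3 = 1.607277 - 0.195696×(1.607277 - 2.150000)/(0.195696 - (-0.238101))
       = 1.852112
Iteration 3:
  f(1.607277) = 0.195696
  f(1.852112) = 0.034635
  x_4 = 1.852112 - 0.034635×(1.852112 - 1.607277)/(0.034635 - 0.195696)
       = 1.904762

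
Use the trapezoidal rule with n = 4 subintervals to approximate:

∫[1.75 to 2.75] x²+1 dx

f(x) = x²+1
a = 1.75, b = 2.75, n = 4
h = (b - a)/n = 0.250000

Trapezoidal rule: (h/2)[f(x₀) + 2f(x₁) + 2f(x₂) + ... + f(xₙ)]

x_0 = 1.7500, f(x_0) = 4.062500, coefficient = 1
x_1 = 2.0000, f(x_1) = 5.000000, coefficient = 2
x_2 = 2.2500, f(x_2) = 6.062500, coefficient = 2
x_3 = 2.5000, f(x_3) = 7.250000, coefficient = 2
x_4 = 2.7500, f(x_4) = 8.562500, coefficient = 1

I ≈ (0.250000/2) × 49.250000 = 6.156250
Exact value: 6.145833
Error: 0.010417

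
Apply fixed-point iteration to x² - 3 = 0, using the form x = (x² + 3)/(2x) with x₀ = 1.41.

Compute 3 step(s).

Equation: x² - 3 = 0
Fixed-point form: x = (x² + 3)/(2x)
x₀ = 1.41

x_1 = g(1.410000) = 1.768830
x_2 = g(1.768830) = 1.732433
x_3 = g(1.732433) = 1.732051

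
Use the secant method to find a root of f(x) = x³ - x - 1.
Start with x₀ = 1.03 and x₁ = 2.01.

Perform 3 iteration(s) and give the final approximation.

f(x) = x³ - x - 1
x₀ = 1.03, x₁ = 2.01

Secant formula: x_{n+1} = x_n - f(x_n)(x_n - x_{n-1})/(f(x_n) - f(x_{n-1}))

Iteration 1:
  f(1.030000) = -0.937273
  f(2.010000) = 5.110601
  x_2 = 2.010000 - 5.110601×(2.010000 - 1.030000)/(5.110601 - (-0.937273))
       = 1.181876
Iteration 2:
  f(2.010000) = 5.110601
  f(1.181876) = -0.530995
  x_3 = 1.181876 - (-0.530995)×(1.181876 - 2.010000)/(-0.530995 - 5.110601)
       = 1.259820
Iteration 3:
  f(1.181876) = -0.530995
  f(1.259820) = -0.260300
  x_4 = 1.259820 - (-0.260300)×(1.259820 - 1.181876)/(-0.260300 - (-0.530995))
       = 1.334771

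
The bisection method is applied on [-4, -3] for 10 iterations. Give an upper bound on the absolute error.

Bisection error bound: |error| ≤ (b-a)/2^n
|error| ≤ (-3 - (-4))/2^10 = 1/2^10
|error| ≤ 0.0009765625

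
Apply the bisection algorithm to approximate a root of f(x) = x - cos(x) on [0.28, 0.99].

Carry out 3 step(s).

f(x) = x - cos(x)
Initial interval: [0.28, 0.99]

Iteration 1:
  c_1 = (0.280000 + 0.990000)/2 = 0.635000
  f(c_1) = f(0.635000) = -0.170072
  f(a) × f(c) ≥ 0, new interval: [0.635000, 0.990000]
Iteration 2:
  c_2 = (0.635000 + 0.990000)/2 = 0.812500
  f(c_2) = f(0.812500) = 0.124814
  f(a) × f(c) < 0, new interval: [0.635000, 0.812500]
Iteration 3:
  c_3 = (0.635000 + 0.812500)/2 = 0.723750
  f(c_3) = f(0.723750) = -0.025578
  f(a) × f(c) ≥ 0, new interval: [0.723750, 0.812500]

After 3 iteration(s), the approximation is c_3 = 0.723750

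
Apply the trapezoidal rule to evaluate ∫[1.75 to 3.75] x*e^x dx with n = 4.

f(x) = x*e^x
a = 1.75, b = 3.75, n = 4
h = (b - a)/n = 0.500000

Trapezoidal rule: (h/2)[f(x₀) + 2f(x₁) + 2f(x₂) + ... + f(xₙ)]

x_0 = 1.7500, f(x_0) = 10.070555, coefficient = 1
x_1 = 2.2500, f(x_1) = 21.347406, coefficient = 2
x_2 = 2.7500, f(x_2) = 43.017238, coefficient = 2
x_3 = 3.2500, f(x_3) = 83.818605, coefficient = 2
x_4 = 3.7500, f(x_4) = 159.454058, coefficient = 1

I ≈ (0.500000/2) × 465.891108 = 116.472777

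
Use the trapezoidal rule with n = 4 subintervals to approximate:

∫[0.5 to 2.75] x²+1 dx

f(x) = x²+1
a = 0.5, b = 2.75, n = 4
h = (b - a)/n = 0.562500

Trapezoidal rule: (h/2)[f(x₀) + 2f(x₁) + 2f(x₂) + ... + f(xₙ)]

x_0 = 0.5000, f(x_0) = 1.250000, coefficient = 1
x_1 = 1.0625, f(x_1) = 2.128906, coefficient = 2
x_2 = 1.6250, f(x_2) = 3.640625, coefficient = 2
x_3 = 2.1875, f(x_3) = 5.785156, coefficient = 2
x_4 = 2.7500, f(x_4) = 8.562500, coefficient = 1

I ≈ (0.562500/2) × 32.921875 = 9.259277
Exact value: 9.140625
Error: 0.118652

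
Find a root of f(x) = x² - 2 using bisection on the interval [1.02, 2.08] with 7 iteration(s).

f(x) = x² - 2
Initial interval: [1.02, 2.08]

Iteration 1:
  c_1 = (1.020000 + 2.080000)/2 = 1.550000
  f(c_1) = f(1.550000) = 0.402500
  f(a) × f(c) < 0, new interval: [1.020000, 1.550000]
Iteration 2:
  c_2 = (1.020000 + 1.550000)/2 = 1.285000
  f(c_2) = f(1.285000) = -0.348775
  f(a) × f(c) ≥ 0, new interval: [1.285000, 1.550000]
Iteration 3:
  c_3 = (1.285000 + 1.550000)/2 = 1.417500
  f(c_3) = f(1.417500) = 0.009306
  f(a) × f(c) < 0, new interval: [1.285000, 1.417500]
Iteration 4:
  c_4 = (1.285000 + 1.417500)/2 = 1.351250
  f(c_4) = f(1.351250) = -0.174123
  f(a) × f(c) ≥ 0, new interval: [1.351250, 1.417500]
Iteration 5:
  c_5 = (1.351250 + 1.417500)/2 = 1.384375
  f(c_5) = f(1.384375) = -0.083506
  f(a) × f(c) ≥ 0, new interval: [1.384375, 1.417500]
Iteration 6:
  c_6 = (1.384375 + 1.417500)/2 = 1.400937
  f(c_6) = f(1.400937) = -0.037374
  f(a) × f(c) ≥ 0, new interval: [1.400937, 1.417500]
Iteration 7:
  c_7 = (1.400937 + 1.417500)/2 = 1.409219
  f(c_7) = f(1.409219) = -0.014103
  f(a) × f(c) ≥ 0, new interval: [1.409219, 1.417500]

After 7 iteration(s), the approximation is c_7 = 1.409219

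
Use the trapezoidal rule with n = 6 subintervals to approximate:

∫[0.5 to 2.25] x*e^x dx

f(x) = x*e^x
a = 0.5, b = 2.25, n = 6
h = (b - a)/n = 0.291667

Trapezoidal rule: (h/2)[f(x₀) + 2f(x₁) + 2f(x₂) + ... + f(xₙ)]

x_0 = 0.5000, f(x_0) = 0.824361, coefficient = 1
x_1 = 0.7917, f(x_1) = 1.747265, coefficient = 2
x_2 = 1.0833, f(x_2) = 3.200721, coefficient = 2
x_3 = 1.3750, f(x_3) = 5.438230, coefficient = 2
x_4 = 1.6667, f(x_4) = 8.824150, coefficient = 2
x_5 = 1.9583, f(x_5) = 13.879697, coefficient = 2
x_6 = 2.2500, f(x_6) = 21.347406, coefficient = 1

I ≈ (0.291667/2) × 88.351893 = 12.884651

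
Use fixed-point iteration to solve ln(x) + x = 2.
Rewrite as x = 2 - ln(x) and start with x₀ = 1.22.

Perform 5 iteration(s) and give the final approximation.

Equation: ln(x) + x = 2
Fixed-point form: x = 2 - ln(x)
x₀ = 1.22

x_1 = g(1.220000) = 1.801149
x_2 = g(1.801149) = 1.411575
x_3 = g(1.411575) = 1.655294
x_4 = g(1.655294) = 1.496021
x_5 = g(1.496021) = 1.597191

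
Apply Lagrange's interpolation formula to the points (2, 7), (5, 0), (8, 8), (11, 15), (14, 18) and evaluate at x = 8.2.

Lagrange interpolation formula:
P(x) = Σ yᵢ × Lᵢ(x)
where Lᵢ(x) = Π_{j≠i} (x - xⱼ)/(xᵢ - xⱼ)

L_0(8.2) = (8.2 - 5)/(2 - 5) × (8.2 - 8)/(2 - 8) × (8.2 - 11)/(2 - 11) × (8.2 - 14)/(2 - 14) = 0.005347
L_1(8.2) = (8.2 - 2)/(5 - 2) × (8.2 - 8)/(5 - 8) × (8.2 - 11)/(5 - 11) × (8.2 - 14)/(5 - 14) = -0.041435
L_2(8.2) = (8.2 - 2)/(8 - 2) × (8.2 - 5)/(8 - 5) × (8.2 - 11)/(8 - 11) × (8.2 - 14)/(8 - 14) = 0.994449
L_3(8.2) = (8.2 - 2)/(11 - 2) × (8.2 - 5)/(11 - 5) × (8.2 - 8)/(11 - 8) × (8.2 - 14)/(11 - 14) = 0.047355
L_4(8.2) = (8.2 - 2)/(14 - 2) × (8.2 - 5)/(14 - 5) × (8.2 - 8)/(14 - 8) × (8.2 - 11)/(14 - 11) = -0.005715

P(8.2) = 7×L_0(8.2) + 0×L_1(8.2) + 8×L_2(8.2) + 15×L_3(8.2) + 18×L_4(8.2)
P(8.2) = 8.600467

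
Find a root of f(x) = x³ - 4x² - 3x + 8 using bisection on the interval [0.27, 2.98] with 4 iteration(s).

f(x) = x³ - 4x² - 3x + 8
Initial interval: [0.27, 2.98]

Iteration 1:
  c_1 = (0.270000 + 2.980000)/2 = 1.625000
  f(c_1) = f(1.625000) = -3.146484
  f(a) × f(c) < 0, new interval: [0.270000, 1.625000]
Iteration 2:
  c_2 = (0.270000 + 1.625000)/2 = 0.947500
  f(c_2) = f(0.947500) = 2.417099
  f(a) × f(c) ≥ 0, new interval: [0.947500, 1.625000]
Iteration 3:
  c_3 = (0.947500 + 1.625000)/2 = 1.286250
  f(c_3) = f(1.286250) = -0.348484
  f(a) × f(c) < 0, new interval: [0.947500, 1.286250]
Iteration 4:
  c_4 = (0.947500 + 1.286250)/2 = 1.116875
  f(c_4) = f(1.116875) = 1.052937
  f(a) × f(c) ≥ 0, new interval: [1.116875, 1.286250]

After 4 iteration(s), the approximation is c_4 = 1.116875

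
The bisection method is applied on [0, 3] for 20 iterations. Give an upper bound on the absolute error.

Bisection error bound: |error| ≤ (b-a)/2^n
|error| ≤ (3 - 0)/2^20 = 3/2^20
|error| ≤ 0.0000028610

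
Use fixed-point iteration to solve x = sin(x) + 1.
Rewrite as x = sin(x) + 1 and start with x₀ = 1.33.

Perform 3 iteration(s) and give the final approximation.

Equation: x = sin(x) + 1
Fixed-point form: x = sin(x) + 1
x₀ = 1.33

x_1 = g(1.330000) = 1.971148
x_2 = g(1.971148) = 1.920924
x_3 = g(1.920924) = 1.939329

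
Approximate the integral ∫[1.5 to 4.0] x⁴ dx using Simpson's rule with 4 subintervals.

f(x) = x⁴
a = 1.5, b = 4.0, n = 4
h = (b - a)/n = 0.625000

Simpson's rule: (h/3)[f(x₀) + 4f(x₁) + 2f(x₂) + ... + f(xₙ)]

x_0 = 1.5000, f(x_0) = 5.062500, coefficient = 1
x_1 = 2.1250, f(x_1) = 20.390869, coefficient = 4
x_2 = 2.7500, f(x_2) = 57.191406, coefficient = 2
x_3 = 3.3750, f(x_3) = 129.746338, coefficient = 4
x_4 = 4.0000, f(x_4) = 256.000000, coefficient = 1

I ≈ (0.625000/3) × 975.994141 = 203.332113
Exact value: 203.281250
Error: 0.050863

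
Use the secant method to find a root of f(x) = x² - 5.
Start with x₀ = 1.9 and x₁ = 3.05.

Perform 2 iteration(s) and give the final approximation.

f(x) = x² - 5
x₀ = 1.9, x₁ = 3.05

Secant formula: x_{n+1} = x_n - f(x_n)(x_n - x_{n-1})/(f(x_n) - f(x_{n-1}))

Iteration 1:
  f(1.900000) = -1.390000
  f(3.050000) = 4.302500
  x_2 = 3.050000 - 4.302500×(3.050000 - 1.900000)/(4.302500 - (-1.390000))
       = 2.180808
Iteration 2:
  f(3.050000) = 4.302500
  f(2.180808) = -0.244076
  x_3 = 2.180808 - (-0.244076)×(2.180808 - 3.050000)/(-0.244076 - 4.302500)
       = 2.227469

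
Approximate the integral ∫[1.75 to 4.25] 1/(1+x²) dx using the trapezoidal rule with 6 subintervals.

f(x) = 1/(1+x²)
a = 1.75, b = 4.25, n = 6
h = (b - a)/n = 0.416667

Trapezoidal rule: (h/2)[f(x₀) + 2f(x₁) + 2f(x₂) + ... + f(xₙ)]

x_0 = 1.7500, f(x_0) = 0.246154, coefficient = 1
x_1 = 2.1667, f(x_1) = 0.175610, coefficient = 2
x_2 = 2.5833, f(x_2) = 0.130317, coefficient = 2
x_3 = 3.0000, f(x_3) = 0.100000, coefficient = 2
x_4 = 3.4167, f(x_4) = 0.078904, coefficient = 2
x_5 = 3.8333, f(x_5) = 0.063717, coefficient = 2
x_6 = 4.2500, f(x_6) = 0.052459, coefficient = 1

I ≈ (0.416667/2) × 1.395708 = 0.290772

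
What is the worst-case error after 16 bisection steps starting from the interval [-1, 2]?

Bisection error bound: |error| ≤ (b-a)/2^n
|error| ≤ (2 - (-1))/2^16 = 3/2^16
|error| ≤ 0.0000457764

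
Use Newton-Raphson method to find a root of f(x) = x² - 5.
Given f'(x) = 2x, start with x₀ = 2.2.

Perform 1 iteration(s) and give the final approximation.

f(x) = x² - 5
f'(x) = 2x
x₀ = 2.2

Newton-Raphson formula: x_{n+1} = x_n - f(x_n)/f'(x_n)

Iteration 1:
  f(2.200000) = -0.160000
  f'(2.200000) = 4.400000
  x_1 = 2.200000 - (-0.160000)/4.400000 = 2.236364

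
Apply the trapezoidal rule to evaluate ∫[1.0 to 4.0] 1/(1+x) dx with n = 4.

f(x) = 1/(1+x)
a = 1.0, b = 4.0, n = 4
h = (b - a)/n = 0.750000

Trapezoidal rule: (h/2)[f(x₀) + 2f(x₁) + 2f(x₂) + ... + f(xₙ)]

x_0 = 1.0000, f(x_0) = 0.500000, coefficient = 1
x_1 = 1.7500, f(x_1) = 0.363636, coefficient = 2
x_2 = 2.5000, f(x_2) = 0.285714, coefficient = 2
x_3 = 3.2500, f(x_3) = 0.235294, coefficient = 2
x_4 = 4.0000, f(x_4) = 0.200000, coefficient = 1

I ≈ (0.750000/2) × 2.469290 = 0.925984
Exact value: 0.916291
Error: 0.009693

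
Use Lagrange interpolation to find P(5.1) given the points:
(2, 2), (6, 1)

Lagrange interpolation formula:
P(x) = Σ yᵢ × Lᵢ(x)
where Lᵢ(x) = Π_{j≠i} (x - xⱼ)/(xᵢ - xⱼ)

L_0(5.1) = (5.1 - 6)/(2 - 6) = 0.225000
L_1(5.1) = (5.1 - 2)/(6 - 2) = 0.775000

P(5.1) = 2×L_0(5.1) + 1×L_1(5.1)
P(5.1) = 1.225000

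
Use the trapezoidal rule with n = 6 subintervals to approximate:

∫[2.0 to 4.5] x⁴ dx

f(x) = x⁴
a = 2.0, b = 4.5, n = 6
h = (b - a)/n = 0.416667

Trapezoidal rule: (h/2)[f(x₀) + 2f(x₁) + 2f(x₂) + ... + f(xₙ)]

x_0 = 2.0000, f(x_0) = 16.000000, coefficient = 1
x_1 = 2.4167, f(x_1) = 34.108845, coefficient = 2
x_2 = 2.8333, f(x_2) = 64.445216, coefficient = 2
x_3 = 3.2500, f(x_3) = 111.566406, coefficient = 2
x_4 = 3.6667, f(x_4) = 180.753086, coefficient = 2
x_5 = 4.0833, f(x_5) = 278.009307, coefficient = 2
x_6 = 4.5000, f(x_6) = 410.062500, coefficient = 1

I ≈ (0.416667/2) × 1763.828221 = 367.464213
Exact value: 362.656250
Error: 4.807963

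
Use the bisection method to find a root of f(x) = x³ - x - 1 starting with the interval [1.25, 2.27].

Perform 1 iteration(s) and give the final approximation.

f(x) = x³ - x - 1
Initial interval: [1.25, 2.27]

Iteration 1:
  c_1 = (1.250000 + 2.270000)/2 = 1.760000
  f(c_1) = f(1.760000) = 2.691776
  f(a) × f(c) < 0, new interval: [1.250000, 1.760000]

After 1 iteration(s), the approximation is c_1 = 1.760000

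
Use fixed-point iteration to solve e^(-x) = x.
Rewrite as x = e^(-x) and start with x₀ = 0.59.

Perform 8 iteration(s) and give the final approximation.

Equation: e^(-x) = x
Fixed-point form: x = e^(-x)
x₀ = 0.59

x_1 = g(0.590000) = 0.554327
x_2 = g(0.554327) = 0.574459
x_3 = g(0.574459) = 0.563010
x_4 = g(0.563010) = 0.569493
x_5 = g(0.569493) = 0.565812
x_6 = g(0.565812) = 0.567899
x_7 = g(0.567899) = 0.566715
x_8 = g(0.566715) = 0.567386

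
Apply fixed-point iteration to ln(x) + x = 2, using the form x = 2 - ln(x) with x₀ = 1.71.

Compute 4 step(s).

Equation: ln(x) + x = 2
Fixed-point form: x = 2 - ln(x)
x₀ = 1.71

x_1 = g(1.710000) = 1.463507
x_2 = g(1.463507) = 1.619165
x_3 = g(1.619165) = 1.518090
x_4 = g(1.518090) = 1.582547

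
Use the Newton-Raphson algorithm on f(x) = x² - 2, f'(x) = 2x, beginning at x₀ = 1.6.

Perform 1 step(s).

f(x) = x² - 2
f'(x) = 2x
x₀ = 1.6

Newton-Raphson formula: x_{n+1} = x_n - f(x_n)/f'(x_n)

Iteration 1:
  f(1.600000) = 0.560000
  f'(1.600000) = 3.200000
  x_1 = 1.600000 - 0.560000/3.200000 = 1.425000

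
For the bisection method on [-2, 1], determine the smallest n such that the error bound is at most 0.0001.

We need (b-a)/2^n ≤ 0.0001
(1 - (-2))/2^n ≤ 0.0001
3/2^n ≤ 0.0001
2^n ≥ 30000
n ≥ log₂(30000) = 14.87
n ≥ 15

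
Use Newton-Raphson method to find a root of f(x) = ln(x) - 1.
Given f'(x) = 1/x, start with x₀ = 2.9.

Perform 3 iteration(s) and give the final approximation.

f(x) = ln(x) - 1
f'(x) = 1/x
x₀ = 2.9

Newton-Raphson formula: x_{n+1} = x_n - f(x_n)/f'(x_n)

Iteration 1:
  f(2.900000) = 0.064711
  f'(2.900000) = 0.344828
  x_1 = 2.900000 - 0.064711/0.344828 = 2.712339
Iteration 2:
  f(2.712339) = -0.002189
  f'(2.712339) = 0.368685
  x_2 = 2.712339 - (-0.002189)/0.368685 = 2.718275
Iteration 3:
  f(2.718275) = -0.000002
  f'(2.718275) = 0.367880
  x_3 = 2.718275 - (-0.000002)/0.367880 = 2.718282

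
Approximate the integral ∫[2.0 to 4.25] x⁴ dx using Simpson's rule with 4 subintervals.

f(x) = x⁴
a = 2.0, b = 4.25, n = 4
h = (b - a)/n = 0.562500

Simpson's rule: (h/3)[f(x₀) + 4f(x₁) + 2f(x₂) + ... + f(xₙ)]

x_0 = 2.0000, f(x_0) = 16.000000, coefficient = 1
x_1 = 2.5625, f(x_1) = 43.117691, coefficient = 4
x_2 = 3.1250, f(x_2) = 95.367432, coefficient = 2
x_3 = 3.6875, f(x_3) = 184.896255, coefficient = 4
x_4 = 4.2500, f(x_4) = 326.253906, coefficient = 1

I ≈ (0.562500/3) × 1445.044556 = 270.945854
Exact value: 270.915820
Error: 0.030034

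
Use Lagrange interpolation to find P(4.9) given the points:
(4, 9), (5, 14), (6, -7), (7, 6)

Lagrange interpolation formula:
P(x) = Σ yᵢ × Lᵢ(x)
where Lᵢ(x) = Π_{j≠i} (x - xⱼ)/(xᵢ - xⱼ)

L_0(4.9) = (4.9 - 5)/(4 - 5) × (4.9 - 6)/(4 - 6) × (4.9 - 7)/(4 - 7) = 0.038500
L_1(4.9) = (4.9 - 4)/(5 - 4) × (4.9 - 6)/(5 - 6) × (4.9 - 7)/(5 - 7) = 1.039500
L_2(4.9) = (4.9 - 4)/(6 - 4) × (4.9 - 5)/(6 - 5) × (4.9 - 7)/(6 - 7) = -0.094500
L_3(4.9) = (4.9 - 4)/(7 - 4) × (4.9 - 5)/(7 - 5) × (4.9 - 6)/(7 - 6) = 0.016500

P(4.9) = 9×L_0(4.9) + 14×L_1(4.9) + (-7)×L_2(4.9) + 6×L_3(4.9)
P(4.9) = 15.660000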